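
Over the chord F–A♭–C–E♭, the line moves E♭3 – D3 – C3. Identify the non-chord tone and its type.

The harmony at that moment is F minor seventh chord (F, A♭, C, E♭); D3 is not a chord tone.
It is approached by step down from E♭3 and left by step down to C3.
Step in, step out in the same direction — a passing tone.

D3 is a passing tone.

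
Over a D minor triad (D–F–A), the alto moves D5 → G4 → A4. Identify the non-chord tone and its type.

G4 is an appoggiatura.

The harmony at that moment is D minor triad (D, F, A); G4 is not a chord tone.
It is approached by leap down from D5 and left by step up to A4.
Leap in, step out — an appoggiatura.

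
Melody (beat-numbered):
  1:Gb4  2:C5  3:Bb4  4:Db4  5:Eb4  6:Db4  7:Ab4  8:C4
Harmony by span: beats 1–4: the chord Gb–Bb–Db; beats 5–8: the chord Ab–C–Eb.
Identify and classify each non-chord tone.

C5 (beat 2) — appoggiatura; Db4 (beat 6) — escape tone.

The harmony at that moment is Gb major triad (Gb, Bb, Db); C5 is not a chord tone.
It is approached by leap up from Gb4 and left by step down to Bb4.
Leap in, step out — an appoggiatura.
The harmony at that moment is Ab major triad (Ab, C, Eb); Db4 is not a chord tone.
It is approached by step down from Eb4 and left by leap up to Ab4.
Step in, leap out — an escape tone.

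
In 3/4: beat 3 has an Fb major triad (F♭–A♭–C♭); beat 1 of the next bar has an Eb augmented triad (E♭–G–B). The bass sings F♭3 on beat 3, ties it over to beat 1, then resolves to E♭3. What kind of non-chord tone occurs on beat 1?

Suspension.

The harmony at that moment is E♭ augmented triad (E♭, G, B); F♭3 is not a chord tone.
It is held over (the same pitch as the preceding F♭3) and left by step down to E♭3.
Held over from the previous chord and resolving down by step — a suspension.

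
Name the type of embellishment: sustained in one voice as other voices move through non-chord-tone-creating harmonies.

Pedal tone.

Approach: none. Departure: none — a single pitch is sustained while the chords change around it, passing through harmonies that do not contain it.
No melodic motion at all; the dissonance is created entirely by the moving harmonies against the stationary note — a pedal tone (pedal point).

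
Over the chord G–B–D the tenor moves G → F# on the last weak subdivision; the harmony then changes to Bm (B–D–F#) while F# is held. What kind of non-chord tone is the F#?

The harmony at that moment is G major triad (G, B, D); F# is not a chord tone.
It is approached by step down from G and then sustained as the same pitch into the next harmony.
Arriving early and becoming a chord tone when the harmony changes — an anticipation.

F# is an anticipation.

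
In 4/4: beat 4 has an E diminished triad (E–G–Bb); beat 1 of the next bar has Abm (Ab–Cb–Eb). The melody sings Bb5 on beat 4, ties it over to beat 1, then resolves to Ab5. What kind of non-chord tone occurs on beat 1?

The harmony at that moment is Ab minor triad (Ab, Cb, Eb); Bb5 is not a chord tone.
It is held over (the same pitch as the preceding Bb5) and left by step down to Ab5.
Held over from the previous chord and resolving down by step — a suspension.

Suspension.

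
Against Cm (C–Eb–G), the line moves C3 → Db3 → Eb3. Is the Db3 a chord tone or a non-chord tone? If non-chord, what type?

Non-chord tone — a passing tone.

The harmony at that moment is C minor triad (C, Eb, G); Db3 is not a chord tone.
It is approached by step up from C3 and left by step up to Eb3.
Step in, step out in the same direction — a passing tone.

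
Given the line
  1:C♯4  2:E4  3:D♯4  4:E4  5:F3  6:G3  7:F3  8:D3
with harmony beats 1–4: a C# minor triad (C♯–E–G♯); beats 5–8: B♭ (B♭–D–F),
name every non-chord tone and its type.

The harmony at that moment is C♯ minor triad (C♯, E, G♯); D♯4 is not a chord tone.
It is approached by step down from E4 and left by step up to E4.
Step away and step back to the same note — a neighbor tone (lower neighbor).
The harmony at that moment is B♭ major triad (B♭, D, F); G3 is not a chord tone.
It is approached by step up from F3 and left by step down to F3.
Step away and step back to the same note — a neighbor tone (upper neighbor).

D♯4 (beat 3) — neighbor tone; G3 (beat 6) — neighbor tone.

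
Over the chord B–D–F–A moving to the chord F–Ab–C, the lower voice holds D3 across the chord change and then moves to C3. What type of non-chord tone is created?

The harmony at that moment is F minor triad (F, Ab, C); D3 is not a chord tone.
It is held over (the same pitch as the preceding D3) and left by step down to C3.
Held over from the previous chord and resolving down by step — a suspension.

D3 is a suspension.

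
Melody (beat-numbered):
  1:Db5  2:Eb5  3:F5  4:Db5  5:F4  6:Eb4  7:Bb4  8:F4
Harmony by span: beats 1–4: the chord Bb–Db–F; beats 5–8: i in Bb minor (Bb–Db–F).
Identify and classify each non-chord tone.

The harmony at that moment is Bb minor triad (Bb, Db, F); Eb5 is not a chord tone.
It is approached by step up from Db5 and left by step up to F5.
Step in, step out in the same direction — a passing tone.
The harmony at that moment is Bb minor triad (Bb, Db, F); Eb4 is not a chord tone.
It is approached by step down from F4 and left by leap up to Bb4.
Step in, leap out — an escape tone.

Eb5 (beat 2) — passing tone; Eb4 (beat 6) — escape tone.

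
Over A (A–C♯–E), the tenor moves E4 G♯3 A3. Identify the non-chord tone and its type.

G♯3 is an appoggiatura.

The harmony at that moment is A major triad (A, C♯, E); G♯3 is not a chord tone.
It is approached by leap down from E4 and left by step up to A3.
Leap in, step out — an appoggiatura.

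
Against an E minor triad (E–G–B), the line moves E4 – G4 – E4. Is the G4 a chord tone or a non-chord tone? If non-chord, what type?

E minor triad contains E, G, B; G is the third, so it is a chord tone.

Chord tone (the third of E minor triad).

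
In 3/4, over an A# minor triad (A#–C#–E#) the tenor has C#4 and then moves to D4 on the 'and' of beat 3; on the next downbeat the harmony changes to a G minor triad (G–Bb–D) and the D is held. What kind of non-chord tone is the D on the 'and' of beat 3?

Anticipation.

The harmony at that moment is A# minor triad (A#, C#, E#); D4 is not a chord tone.
It is approached by step up from C#4 and then sustained as the same pitch into the next harmony.
Arriving early and becoming a chord tone when the harmony changes — an anticipation.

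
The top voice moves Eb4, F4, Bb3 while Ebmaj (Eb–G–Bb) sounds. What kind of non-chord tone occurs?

F4 is an escape tone.

The harmony at that moment is Eb major triad (Eb, G, Bb); F4 is not a chord tone.
It is approached by step up from Eb4 and left by leap down to Bb3.
Step in, leap out — an escape tone.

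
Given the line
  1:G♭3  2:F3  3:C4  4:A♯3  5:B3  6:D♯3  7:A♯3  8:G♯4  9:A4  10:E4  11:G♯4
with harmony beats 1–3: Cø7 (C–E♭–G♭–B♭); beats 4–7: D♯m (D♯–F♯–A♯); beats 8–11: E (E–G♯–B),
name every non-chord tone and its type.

F3 (beat 2) — escape tone; B3 (beat 5) — escape tone; A4 (beat 9) — escape tone.

The harmony at that moment is C half-diminished seventh chord (C, E♭, G♭, B♭); F3 is not a chord tone.
It is approached by step down from G♭3 and left by leap up to C4.
Step in, leap out — an escape tone.
The harmony at that moment is D♯ minor triad (D♯, F♯, A♯); B3 is not a chord tone.
It is approached by step up from A♯3 and left by leap down to D♯3.
Step in, leap out — an escape tone.
The harmony at that moment is E major triad (E, G♯, B); A4 is not a chord tone.
It is approached by step up from G♯4 and left by leap down to E4.
Step in, leap out — an escape tone.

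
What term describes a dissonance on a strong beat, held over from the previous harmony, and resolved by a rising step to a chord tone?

Retardation.

Approach: by preparation — the pitch is first a chord tone, then held (tied or repeated) while the harmony changes under it. Departure: up by step. Metric position: strong.
A prepared dissonance that resolves upward by step — a retardation. (The same figure resolving downward would be a suspension.)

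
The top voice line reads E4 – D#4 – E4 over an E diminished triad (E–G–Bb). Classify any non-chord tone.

The harmony at that moment is E diminished triad (E, G, Bb); D#4 is not a chord tone.
It is approached by step down from E4 and left by step up to E4.
Step away and step back to the same note — a neighbor tone (lower neighbor).

D#4 is a neighbor tone.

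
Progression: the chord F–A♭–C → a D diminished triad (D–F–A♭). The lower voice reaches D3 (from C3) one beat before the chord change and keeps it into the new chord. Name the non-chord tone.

The harmony at that moment is F minor triad (F, A♭, C); D3 is not a chord tone.
It is approached by step up from C3 and then sustained as the same pitch into the next harmony.
Arriving early and becoming a chord tone when the harmony changes — an anticipation.

D3 is an anticipation.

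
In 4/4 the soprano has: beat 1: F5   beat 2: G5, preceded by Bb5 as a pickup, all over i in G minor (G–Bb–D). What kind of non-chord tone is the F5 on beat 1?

The harmony at that moment is G minor triad (G, Bb, D); F5 is not a chord tone.
It is approached by leap down from Bb5 and left by step up to G5.
Leap in, step out, metrically accented — an appoggiatura.

Appoggiatura.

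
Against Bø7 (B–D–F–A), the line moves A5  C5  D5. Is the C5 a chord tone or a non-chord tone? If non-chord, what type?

The harmony at that moment is B half-diminished seventh chord (B, D, F, A); C5 is not a chord tone.
It is approached by leap down from A5 and left by step up to D5.
Leap in, step out — an appoggiatura.

Non-chord tone — an appoggiatura.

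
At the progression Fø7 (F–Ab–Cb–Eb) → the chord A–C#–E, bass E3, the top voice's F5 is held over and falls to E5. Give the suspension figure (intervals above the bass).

9–8 suspension.

At the second chord the bass is E3. The suspended F5 lies a ninth above the bass; after resolving down by step to E5, the interval above the bass becomes an octave.
Suspension figures are named by those two intervals: 9–8.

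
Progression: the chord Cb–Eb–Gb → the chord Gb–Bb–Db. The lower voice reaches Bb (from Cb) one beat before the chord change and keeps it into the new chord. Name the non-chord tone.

The harmony at that moment is Cb major triad (Cb, Eb, Gb); Bb is not a chord tone.
It is approached by step down from Cb and then sustained as the same pitch into the next harmony.
Arriving early and becoming a chord tone when the harmony changes — an anticipation.

Bb is an anticipation.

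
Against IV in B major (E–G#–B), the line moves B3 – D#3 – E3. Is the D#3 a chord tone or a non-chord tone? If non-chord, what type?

The harmony at that moment is E major triad (E, G#, B); D#3 is not a chord tone.
It is approached by leap down from B3 and left by step up to E3.
Leap in, step out — an appoggiatura.

Non-chord tone — an appoggiatura.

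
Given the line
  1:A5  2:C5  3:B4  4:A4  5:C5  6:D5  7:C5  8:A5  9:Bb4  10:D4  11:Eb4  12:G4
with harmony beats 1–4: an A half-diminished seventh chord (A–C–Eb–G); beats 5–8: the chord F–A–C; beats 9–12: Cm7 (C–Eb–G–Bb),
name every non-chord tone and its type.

B4 (beat 3) — passing tone; D5 (beat 6) — neighbor tone; D4 (beat 10) — appoggiatura.

The harmony at that moment is A half-diminished seventh chord (A, C, Eb, G); B4 is not a chord tone.
It is approached by step down from C5 and left by step down to A4.
Step in, step out in the same direction — a passing tone.
The harmony at that moment is F major triad (F, A, C); D5 is not a chord tone.
It is approached by step up from C5 and left by step down to C5.
Step away and step back to the same note — a neighbor tone (upper neighbor).
The harmony at that moment is C minor seventh chord (C, Eb, G, Bb); D4 is not a chord tone.
It is approached by leap down from Bb4 and left by step up to Eb4.
Leap in, step out — an appoggiatura.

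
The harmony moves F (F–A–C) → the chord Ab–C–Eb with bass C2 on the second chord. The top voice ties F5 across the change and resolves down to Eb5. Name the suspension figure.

4–3 suspension.

At the second chord the bass is C2. The suspended F5 lies a fourth above the bass; after resolving down by step to Eb5, the interval above the bass becomes a third.
Suspension figures are named by those two intervals: 4–3.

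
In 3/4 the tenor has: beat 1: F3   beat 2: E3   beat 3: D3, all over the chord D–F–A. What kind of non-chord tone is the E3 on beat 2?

The harmony at that moment is D minor triad (D, F, A); E3 is not a chord tone.
It is approached by step down from F3 and left by step down to D3.
Step in, step out in the same direction — a passing tone.

Passing tone.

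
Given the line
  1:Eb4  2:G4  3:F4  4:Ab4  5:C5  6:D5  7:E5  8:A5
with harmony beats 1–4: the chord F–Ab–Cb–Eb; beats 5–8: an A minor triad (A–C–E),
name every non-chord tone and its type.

G4 (beat 2) — appoggiatura; D5 (beat 6) — passing tone.

The harmony at that moment is F half-diminished seventh chord (F, Ab, Cb, Eb); G4 is not a chord tone.
It is approached by leap up from Eb4 and left by step down to F4.
Leap in, step out — an appoggiatura.
The harmony at that moment is A minor triad (A, C, E); D5 is not a chord tone.
It is approached by step up from C5 and left by step up to E5.
Step in, step out in the same direction — a passing tone.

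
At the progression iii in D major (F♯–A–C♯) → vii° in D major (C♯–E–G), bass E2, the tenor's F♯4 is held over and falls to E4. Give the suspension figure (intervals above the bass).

9–8 suspension.

At the second chord the bass is E2. The suspended F♯4 lies a ninth above the bass; after resolving down by step to E4, the interval above the bass becomes an octave.
Suspension figures are named by those two intervals: 9–8.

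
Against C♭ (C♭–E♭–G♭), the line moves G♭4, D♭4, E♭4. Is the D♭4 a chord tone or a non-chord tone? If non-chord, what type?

Non-chord tone — an appoggiatura.

The harmony at that moment is C♭ major triad (C♭, E♭, G♭); D♭4 is not a chord tone.
It is approached by leap down from G♭4 and left by step up to E♭4.
Leap in, step out — an appoggiatura.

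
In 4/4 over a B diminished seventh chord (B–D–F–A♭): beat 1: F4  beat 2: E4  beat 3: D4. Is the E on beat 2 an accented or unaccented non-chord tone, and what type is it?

Unaccented passing tone.

The harmony at that moment is B diminished seventh chord (B, D, F, A♭); E4 is not a chord tone.
It is approached by step down from F4 and left by step down to D4.
Step in, step out in the same direction — a passing tone.
It falls on a weak beat, so it is unaccented.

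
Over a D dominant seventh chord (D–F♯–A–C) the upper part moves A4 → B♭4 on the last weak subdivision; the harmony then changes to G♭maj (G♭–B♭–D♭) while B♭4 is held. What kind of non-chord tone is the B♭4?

The harmony at that moment is D dominant seventh chord (D, F♯, A, C); B♭4 is not a chord tone.
It is approached by step up from A4 and then sustained as the same pitch into the next harmony.
Arriving early and becoming a chord tone when the harmony changes — an anticipation.

B♭4 is an anticipation.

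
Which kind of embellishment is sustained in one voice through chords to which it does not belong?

Approach: none. Departure: none — a single pitch is sustained while the chords change around it, passing through harmonies that do not contain it.
No melodic motion at all; the dissonance is created entirely by the moving harmonies against the stationary note — a pedal tone (pedal point).

Pedal tone.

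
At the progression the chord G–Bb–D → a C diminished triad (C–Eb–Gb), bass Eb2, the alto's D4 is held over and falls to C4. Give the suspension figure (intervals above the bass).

7–6 suspension.

At the second chord the bass is Eb2. The suspended D4 lies a seventh above the bass; after resolving down by step to C4, the interval above the bass becomes a sixth.
Suspension figures are named by those two intervals: 7–6.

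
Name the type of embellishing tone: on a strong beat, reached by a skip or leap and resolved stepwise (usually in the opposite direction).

Approach: by leap. Departure: by step. Metric position: strong.
Leap in, step out, in a metrically strong position — an appoggiatura. (It is the mirror image of the escape tone, which steps in and leaps out from a weak position.)

Appoggiatura.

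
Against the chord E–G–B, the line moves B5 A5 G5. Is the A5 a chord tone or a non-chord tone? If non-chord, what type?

The harmony at that moment is E minor triad (E, G, B); A5 is not a chord tone.
It is approached by step down from B5 and left by step down to G5.
Step in, step out in the same direction — a passing tone.

Non-chord tone — a passing tone.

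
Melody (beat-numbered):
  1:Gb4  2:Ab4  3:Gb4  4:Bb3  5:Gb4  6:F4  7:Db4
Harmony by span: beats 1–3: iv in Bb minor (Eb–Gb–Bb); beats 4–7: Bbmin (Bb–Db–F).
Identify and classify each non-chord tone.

Ab4 (beat 2) — neighbor tone; Gb4 (beat 5) — appoggiatura.

The harmony at that moment is Eb minor triad (Eb, Gb, Bb); Ab4 is not a chord tone.
It is approached by step up from Gb4 and left by step down to Gb4.
Step away and step back to the same note — a neighbor tone (upper neighbor).
The harmony at that moment is Bb minor triad (Bb, Db, F); Gb4 is not a chord tone.
It is approached by leap up from Bb3 and left by step down to F4.
Leap in, step out — an appoggiatura.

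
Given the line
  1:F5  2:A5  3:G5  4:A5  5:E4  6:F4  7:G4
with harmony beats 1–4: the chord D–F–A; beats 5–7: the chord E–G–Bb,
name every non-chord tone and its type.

G5 (beat 3) — neighbor tone; F4 (beat 6) — passing tone.

The harmony at that moment is D minor triad (D, F, A); G5 is not a chord tone.
It is approached by step down from A5 and left by step up to A5.
Step away and step back to the same note — a neighbor tone (lower neighbor).
The harmony at that moment is E diminished triad (E, G, Bb); F4 is not a chord tone.
It is approached by step up from E4 and left by step up to G4.
Step in, step out in the same direction — a passing tone.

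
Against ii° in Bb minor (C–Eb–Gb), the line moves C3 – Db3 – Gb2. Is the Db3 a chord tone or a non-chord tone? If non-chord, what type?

Non-chord tone — an escape tone.

The harmony at that moment is C diminished triad (C, Eb, Gb); Db3 is not a chord tone.
It is approached by step up from C3 and left by leap down to Gb2.
Step in, leap out — an escape tone.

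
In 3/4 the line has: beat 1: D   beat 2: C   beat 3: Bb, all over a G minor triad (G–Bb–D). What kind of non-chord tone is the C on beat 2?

The harmony at that moment is G minor triad (G, Bb, D); C is not a chord tone.
It is approached by step down from D and left by step down to Bb.
Step in, step out in the same direction — a passing tone.

Passing tone.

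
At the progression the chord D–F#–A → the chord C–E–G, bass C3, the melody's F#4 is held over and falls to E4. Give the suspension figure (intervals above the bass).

4–3 suspension.

At the second chord the bass is C3. The suspended F#4 lies a fourth above the bass; after resolving down by step to E4, the interval above the bass becomes a third.
Suspension figures are named by those two intervals: 4–3.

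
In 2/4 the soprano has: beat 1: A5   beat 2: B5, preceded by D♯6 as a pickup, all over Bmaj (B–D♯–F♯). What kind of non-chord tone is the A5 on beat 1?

The harmony at that moment is B major triad (B, D♯, F♯); A5 is not a chord tone.
It is approached by leap down from D♯6 and left by step up to B5.
Leap in, step out, metrically accented — an appoggiatura.

Appoggiatura.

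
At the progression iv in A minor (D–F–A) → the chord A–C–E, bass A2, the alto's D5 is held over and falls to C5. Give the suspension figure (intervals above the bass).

4–3 suspension.

At the second chord the bass is A2. The suspended D5 lies a fourth above the bass; after resolving down by step to C5, the interval above the bass becomes a third.
Suspension figures are named by those two intervals: 4–3.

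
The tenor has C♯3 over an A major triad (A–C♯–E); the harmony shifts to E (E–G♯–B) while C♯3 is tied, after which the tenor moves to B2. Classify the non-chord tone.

The harmony at that moment is E major triad (E, G♯, B); C♯3 is not a chord tone.
It is held over (the same pitch as the preceding C♯3) and left by step down to B2.
Held over from the previous chord and resolving down by step — a suspension.

C♯3 is a suspension.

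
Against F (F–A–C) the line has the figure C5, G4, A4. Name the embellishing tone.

G4 is an appoggiatura.

The harmony at that moment is F major triad (F, A, C); G4 is not a chord tone.
It is approached by leap down from C5 and left by step up to A4.
Leap in, step out — an appoggiatura.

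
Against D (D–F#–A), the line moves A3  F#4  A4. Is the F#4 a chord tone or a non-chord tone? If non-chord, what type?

Chord tone (the third of D major triad).

D major triad contains D, F#, A; F# is the third, so it is a chord tone.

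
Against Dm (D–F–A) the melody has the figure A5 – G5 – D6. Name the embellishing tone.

G5 is an escape tone.

The harmony at that moment is D minor triad (D, F, A); G5 is not a chord tone.
It is approached by step down from A5 and left by leap up to D6.
Step in, leap out — an escape tone.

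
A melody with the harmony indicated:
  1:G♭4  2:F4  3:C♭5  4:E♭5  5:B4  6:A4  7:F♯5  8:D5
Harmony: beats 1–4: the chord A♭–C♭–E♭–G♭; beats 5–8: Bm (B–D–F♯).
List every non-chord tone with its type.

F4 (beat 2) — escape tone; A4 (beat 6) — escape tone.

The harmony at that moment is A♭ minor seventh chord (A♭, C♭, E♭, G♭); F4 is not a chord tone.
It is approached by step down from G♭4 and left by leap up to C♭5.
Step in, leap out — an escape tone.
The harmony at that moment is B minor triad (B, D, F♯); A4 is not a chord tone.
It is approached by step down from B4 and left by leap up to F♯5.
Step in, leap out — an escape tone.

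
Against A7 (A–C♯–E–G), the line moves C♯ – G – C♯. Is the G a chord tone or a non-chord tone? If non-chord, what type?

A dominant seventh chord contains A, C♯, E, G; G is the seventh, so it is a chord tone.

Chord tone (the seventh of A dominant seventh chord).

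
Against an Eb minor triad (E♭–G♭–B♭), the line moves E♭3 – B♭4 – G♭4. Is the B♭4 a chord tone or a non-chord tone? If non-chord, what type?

Chord tone (the fifth of Eb minor triad).

Eb minor triad contains E♭, G♭, B♭; B♭ is the fifth, so it is a chord tone.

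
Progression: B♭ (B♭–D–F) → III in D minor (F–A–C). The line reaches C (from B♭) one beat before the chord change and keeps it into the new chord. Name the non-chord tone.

The harmony at that moment is B♭ major triad (B♭, D, F); C is not a chord tone.
It is approached by step up from B♭ and then sustained as the same pitch into the next harmony.
Arriving early and becoming a chord tone when the harmony changes — an anticipation.

C is an anticipation.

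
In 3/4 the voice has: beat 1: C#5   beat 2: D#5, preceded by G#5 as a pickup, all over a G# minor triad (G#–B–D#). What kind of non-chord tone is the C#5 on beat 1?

The harmony at that moment is G# minor triad (G#, B, D#); C#5 is not a chord tone.
It is approached by leap down from G#5 and left by step up to D#5.
Leap in, step out, metrically accented — an appoggiatura.

Appoggiatura.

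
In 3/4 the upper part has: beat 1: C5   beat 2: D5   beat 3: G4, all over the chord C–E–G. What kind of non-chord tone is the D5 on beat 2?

The harmony at that moment is C major triad (C, E, G); D5 is not a chord tone.
It is approached by step up from C5 and left by leap down to G4.
Step in, leap out, on a weak beat — an escape tone.

Escape tone.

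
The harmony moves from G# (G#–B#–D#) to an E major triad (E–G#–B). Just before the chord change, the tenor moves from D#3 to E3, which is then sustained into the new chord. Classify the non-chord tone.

The harmony at that moment is G# major triad (G#, B#, D#); E3 is not a chord tone.
It is approached by step up from D#3 and then sustained as the same pitch into the next harmony.
Arriving early and becoming a chord tone when the harmony changes — an anticipation.

E3 is an anticipation.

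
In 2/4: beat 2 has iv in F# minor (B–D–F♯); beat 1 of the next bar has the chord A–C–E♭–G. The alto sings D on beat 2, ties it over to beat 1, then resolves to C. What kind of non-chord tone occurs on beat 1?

The harmony at that moment is A half-diminished seventh chord (A, C, E♭, G); D is not a chord tone.
It is held over (the same pitch as the preceding D) and left by step down to C.
Held over from the previous chord and resolving down by step — a suspension.

Suspension.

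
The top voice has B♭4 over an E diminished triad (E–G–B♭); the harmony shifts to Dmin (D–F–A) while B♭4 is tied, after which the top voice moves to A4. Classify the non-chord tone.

The harmony at that moment is D minor triad (D, F, A); B♭4 is not a chord tone.
It is held over (the same pitch as the preceding B♭4) and left by step down to A4.
Held over from the previous chord and resolving down by step — a suspension.

B♭4 is a suspension.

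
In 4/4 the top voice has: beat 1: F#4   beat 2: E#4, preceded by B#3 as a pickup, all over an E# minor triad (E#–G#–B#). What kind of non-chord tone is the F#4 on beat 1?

Appoggiatura.

The harmony at that moment is E# minor triad (E#, G#, B#); F#4 is not a chord tone.
It is approached by leap up from B#3 and left by step down to E#4.
Leap in, step out, metrically accented — an appoggiatura.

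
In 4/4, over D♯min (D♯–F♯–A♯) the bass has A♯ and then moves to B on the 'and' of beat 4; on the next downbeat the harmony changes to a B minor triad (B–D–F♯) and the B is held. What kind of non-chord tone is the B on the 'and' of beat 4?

Anticipation.

The harmony at that moment is D♯ minor triad (D♯, F♯, A♯); B is not a chord tone.
It is approached by step up from A♯ and then sustained as the same pitch into the next harmony.
Arriving early and becoming a chord tone when the harmony changes — an anticipation.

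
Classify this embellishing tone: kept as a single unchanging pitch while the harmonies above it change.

Pedal tone.

Approach: none. Departure: none — a single pitch is sustained while the chords change around it, passing through harmonies that do not contain it.
No melodic motion at all; the dissonance is created entirely by the moving harmonies against the stationary note — a pedal tone (pedal point).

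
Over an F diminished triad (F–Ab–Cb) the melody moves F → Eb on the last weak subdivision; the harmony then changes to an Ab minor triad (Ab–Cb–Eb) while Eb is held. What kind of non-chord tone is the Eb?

The harmony at that moment is F diminished triad (F, Ab, Cb); Eb is not a chord tone.
It is approached by step down from F and then sustained as the same pitch into the next harmony.
Arriving early and becoming a chord tone when the harmony changes — an anticipation.

Eb is an anticipation.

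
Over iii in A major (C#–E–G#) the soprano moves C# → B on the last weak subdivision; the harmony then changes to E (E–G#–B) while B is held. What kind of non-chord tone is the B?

The harmony at that moment is C# minor triad (C#, E, G#); B is not a chord tone.
It is approached by step down from C# and then sustained as the same pitch into the next harmony.
Arriving early and becoming a chord tone when the harmony changes — an anticipation.

B is an anticipation.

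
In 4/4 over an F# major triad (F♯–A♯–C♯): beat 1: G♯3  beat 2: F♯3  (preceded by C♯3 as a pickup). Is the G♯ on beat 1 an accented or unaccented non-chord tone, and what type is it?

The harmony at that moment is F♯ major triad (F♯, A♯, C♯); G♯3 is not a chord tone.
It is approached by leap up from C♯3 and left by step down to F♯3.
Leap in, step out — an appoggiatura.
It falls on the downbeat, so it is accented.

Accented appoggiatura.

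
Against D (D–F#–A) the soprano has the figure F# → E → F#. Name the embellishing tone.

The harmony at that moment is D major triad (D, F#, A); E is not a chord tone.
It is approached by step down from F# and left by step up to F#.
Step away and step back to the same note — a neighbor tone (lower neighbor).

E is a neighbor tone.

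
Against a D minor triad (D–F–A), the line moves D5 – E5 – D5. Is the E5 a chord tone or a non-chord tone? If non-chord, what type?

The harmony at that moment is D minor triad (D, F, A); E5 is not a chord tone.
It is approached by step up from D5 and left by step down to D5.
Step away and step back to the same note — a neighbor tone (upper neighbor).

Non-chord tone — a neighbor tone.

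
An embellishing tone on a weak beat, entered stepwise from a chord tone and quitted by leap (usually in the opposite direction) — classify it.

Approach: by step. Departure: by leap. Metric position: weak.
Step in, leap out, from a weak position — an escape tone (échappée). (It is the mirror image of the appoggiatura, which leaps in and steps out on a strong beat.)

Escape tone.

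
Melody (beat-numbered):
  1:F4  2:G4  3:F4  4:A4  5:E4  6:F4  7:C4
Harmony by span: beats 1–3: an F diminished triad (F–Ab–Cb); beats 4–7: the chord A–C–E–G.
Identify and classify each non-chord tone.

G4 (beat 2) — neighbor tone; F4 (beat 6) — escape tone.

The harmony at that moment is F diminished triad (F, Ab, Cb); G4 is not a chord tone.
It is approached by step up from F4 and left by step down to F4.
Step away and step back to the same note — a neighbor tone (upper neighbor).
The harmony at that moment is A minor seventh chord (A, C, E, G); F4 is not a chord tone.
It is approached by step up from E4 and left by leap down to C4.
Step in, leap out — an escape tone.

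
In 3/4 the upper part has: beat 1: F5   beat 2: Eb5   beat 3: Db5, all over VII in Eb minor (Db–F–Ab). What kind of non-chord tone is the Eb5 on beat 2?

Passing tone.

The harmony at that moment is Db major triad (Db, F, Ab); Eb5 is not a chord tone.
It is approached by step down from F5 and left by step down to Db5.
Step in, step out in the same direction — a passing tone.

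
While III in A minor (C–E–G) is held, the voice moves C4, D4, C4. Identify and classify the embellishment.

D4 is a neighbor tone.

The harmony at that moment is C major triad (C, E, G); D4 is not a chord tone.
It is approached by step up from C4 and left by step down to C4.
Step away and step back to the same note — a neighbor tone (upper neighbor).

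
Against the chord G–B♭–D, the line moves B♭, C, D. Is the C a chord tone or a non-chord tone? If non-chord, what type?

Non-chord tone — a passing tone.

The harmony at that moment is G minor triad (G, B♭, D); C is not a chord tone.
It is approached by step up from B♭ and left by step up to D.
Step in, step out in the same direction — a passing tone.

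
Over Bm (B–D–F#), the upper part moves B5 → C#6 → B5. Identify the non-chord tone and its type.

C#6 is a neighbor tone.

The harmony at that moment is B minor triad (B, D, F#); C#6 is not a chord tone.
It is approached by step up from B5 and left by step down to B5.
Step away and step back to the same note — a neighbor tone (upper neighbor).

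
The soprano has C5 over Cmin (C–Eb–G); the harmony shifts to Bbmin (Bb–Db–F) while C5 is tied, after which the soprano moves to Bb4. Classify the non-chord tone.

The harmony at that moment is Bb minor triad (Bb, Db, F); C5 is not a chord tone.
It is held over (the same pitch as the preceding C5) and left by step down to Bb4.
Held over from the previous chord and resolving down by step — a suspension.

C5 is a suspension.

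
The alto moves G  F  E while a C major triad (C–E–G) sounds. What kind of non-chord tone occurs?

F is a passing tone.

The harmony at that moment is C major triad (C, E, G); F is not a chord tone.
It is approached by step down from G and left by step down to E.
Step in, step out in the same direction — a passing tone.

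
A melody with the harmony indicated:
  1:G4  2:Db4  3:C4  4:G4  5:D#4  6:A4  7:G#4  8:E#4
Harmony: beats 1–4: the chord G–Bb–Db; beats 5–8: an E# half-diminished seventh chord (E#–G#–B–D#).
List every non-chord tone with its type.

C4 (beat 3) — escape tone; A4 (beat 6) — appoggiatura.

The harmony at that moment is G diminished triad (G, Bb, Db); C4 is not a chord tone.
It is approached by step down from Db4 and left by leap up to G4.
Step in, leap out — an escape tone.
The harmony at that moment is E# half-diminished seventh chord (E#, G#, B, D#); A4 is not a chord tone.
It is approached by leap up from D#4 and left by step down to G#4.
Leap in, step out — an appoggiatura.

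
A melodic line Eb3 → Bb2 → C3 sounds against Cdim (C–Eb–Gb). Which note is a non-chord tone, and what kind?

Bb2 is an appoggiatura.

The harmony at that moment is C diminished triad (C, Eb, Gb); Bb2 is not a chord tone.
It is approached by leap down from Eb3 and left by step up to C3.
Leap in, step out — an appoggiatura.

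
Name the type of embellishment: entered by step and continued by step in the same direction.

Passing tone.

Approach: by step. Departure: by step, continuing in the same direction.
Stepwise on both sides with no change of direction means the note fills in the space between two different chord tones — a passing tone. (Had it turned back to its starting note it would be a neighbor tone instead.)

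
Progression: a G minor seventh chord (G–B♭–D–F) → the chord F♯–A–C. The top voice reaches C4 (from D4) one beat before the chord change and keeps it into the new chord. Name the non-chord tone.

C4 is an anticipation.

The harmony at that moment is G minor seventh chord (G, B♭, D, F); C4 is not a chord tone.
It is approached by step down from D4 and then sustained as the same pitch into the next harmony.
Arriving early and becoming a chord tone when the harmony changes — an anticipation.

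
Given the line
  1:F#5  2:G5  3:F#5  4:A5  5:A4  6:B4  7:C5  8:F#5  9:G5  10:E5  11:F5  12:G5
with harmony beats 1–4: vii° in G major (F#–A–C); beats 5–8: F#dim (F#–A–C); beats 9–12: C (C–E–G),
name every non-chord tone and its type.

G5 (beat 2) — neighbor tone; B4 (beat 6) — passing tone; F5 (beat 11) — passing tone.

The harmony at that moment is F# diminished triad (F#, A, C); G5 is not a chord tone.
It is approached by step up from F#5 and left by step down to F#5.
Step away and step back to the same note — a neighbor tone (upper neighbor).
The harmony at that moment is F# diminished triad (F#, A, C); B4 is not a chord tone.
It is approached by step up from A4 and left by step up to C5.
Step in, step out in the same direction — a passing tone.
The harmony at that moment is C major triad (C, E, G); F5 is not a chord tone.
It is approached by step up from E5 and left by step up to G5.
Step in, step out in the same direction — a passing tone.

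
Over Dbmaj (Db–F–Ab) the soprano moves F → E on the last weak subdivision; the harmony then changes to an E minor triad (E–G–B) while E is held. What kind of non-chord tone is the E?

E is an anticipation.

The harmony at that moment is Db major triad (Db, F, Ab); E is not a chord tone.
It is approached by step down from F and then sustained as the same pitch into the next harmony.
Arriving early and becoming a chord tone when the harmony changes — an anticipation.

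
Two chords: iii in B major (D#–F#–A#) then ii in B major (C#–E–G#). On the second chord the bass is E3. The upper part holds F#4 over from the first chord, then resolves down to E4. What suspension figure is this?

At the second chord the bass is E3. The suspended F#4 lies a ninth above the bass; after resolving down by step to E4, the interval above the bass becomes an octave.
Suspension figures are named by those two intervals: 9–8.

9–8 suspension.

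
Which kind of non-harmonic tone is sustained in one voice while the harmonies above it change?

Approach: none. Departure: none — a single pitch is sustained while the chords change around it, passing through harmonies that do not contain it.
No melodic motion at all; the dissonance is created entirely by the moving harmonies against the stationary note — a pedal tone (pedal point).

Pedal tone.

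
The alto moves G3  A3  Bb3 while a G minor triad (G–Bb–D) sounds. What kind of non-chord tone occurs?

The harmony at that moment is G minor triad (G, Bb, D); A3 is not a chord tone.
It is approached by step up from G3 and left by step up to Bb3.
Step in, step out in the same direction — a passing tone.

A3 is a passing tone.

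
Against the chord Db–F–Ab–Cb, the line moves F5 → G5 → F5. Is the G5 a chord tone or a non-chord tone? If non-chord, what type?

Non-chord tone — a neighbor tone.

The harmony at that moment is Db dominant seventh chord (Db, F, Ab, Cb); G5 is not a chord tone.
It is approached by step up from F5 and left by step down to F5.
Step away and step back to the same note — a neighbor tone (upper neighbor).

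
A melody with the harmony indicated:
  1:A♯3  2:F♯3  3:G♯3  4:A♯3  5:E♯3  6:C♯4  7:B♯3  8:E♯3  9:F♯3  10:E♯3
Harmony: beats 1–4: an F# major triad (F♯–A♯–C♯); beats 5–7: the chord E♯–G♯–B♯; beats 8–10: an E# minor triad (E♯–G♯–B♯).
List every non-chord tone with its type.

G♯3 (beat 3) — passing tone; C♯4 (beat 6) — appoggiatura; F♯3 (beat 9) — neighbor tone.

The harmony at that moment is F♯ major triad (F♯, A♯, C♯); G♯3 is not a chord tone.
It is approached by step up from F♯3 and left by step up to A♯3.
Step in, step out in the same direction — a passing tone.
The harmony at that moment is E♯ minor triad (E♯, G♯, B♯); C♯4 is not a chord tone.
It is approached by leap up from E♯3 and left by step down to B♯3.
Leap in, step out — an appoggiatura.
The harmony at that moment is E♯ minor triad (E♯, G♯, B♯); F♯3 is not a chord tone.
It is approached by step up from E♯3 and left by step down to E♯3.
Step away and step back to the same note — a neighbor tone (upper neighbor).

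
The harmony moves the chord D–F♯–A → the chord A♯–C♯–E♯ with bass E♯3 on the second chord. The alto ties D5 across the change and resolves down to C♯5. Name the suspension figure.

7–6 suspension.

At the second chord the bass is E♯3. The suspended D5 lies a seventh above the bass; after resolving down by step to C♯5, the interval above the bass becomes a sixth.
Suspension figures are named by those two intervals: 7–6.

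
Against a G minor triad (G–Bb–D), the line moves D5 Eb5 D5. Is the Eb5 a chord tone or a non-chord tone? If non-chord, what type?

Non-chord tone — a neighbor tone.

The harmony at that moment is G minor triad (G, Bb, D); Eb5 is not a chord tone.
It is approached by step up from D5 and left by step down to D5.
Step away and step back to the same note — a neighbor tone (upper neighbor).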